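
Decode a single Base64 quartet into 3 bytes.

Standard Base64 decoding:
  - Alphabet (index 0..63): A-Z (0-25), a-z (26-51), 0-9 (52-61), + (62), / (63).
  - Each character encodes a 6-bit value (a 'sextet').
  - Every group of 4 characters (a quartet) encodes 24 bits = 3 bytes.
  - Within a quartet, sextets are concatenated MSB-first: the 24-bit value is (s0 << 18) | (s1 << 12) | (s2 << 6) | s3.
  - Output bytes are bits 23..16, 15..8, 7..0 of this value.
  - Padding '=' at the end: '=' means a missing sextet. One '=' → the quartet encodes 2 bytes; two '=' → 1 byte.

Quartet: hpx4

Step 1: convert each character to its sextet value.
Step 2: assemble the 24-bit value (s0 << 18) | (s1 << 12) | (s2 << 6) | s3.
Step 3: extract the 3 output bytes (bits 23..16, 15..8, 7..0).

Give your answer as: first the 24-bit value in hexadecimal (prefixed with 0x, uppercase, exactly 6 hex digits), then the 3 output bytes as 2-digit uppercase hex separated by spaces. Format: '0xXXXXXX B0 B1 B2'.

Answer: 0x869C78 86 9C 78

Derivation:
Sextets: h=33, p=41, x=49, 4=56
24-bit: (33<<18) | (41<<12) | (49<<6) | 56
      = 0x840000 | 0x029000 | 0x000C40 | 0x000038
      = 0x869C78
Bytes: (v>>16)&0xFF=86, (v>>8)&0xFF=9C, v&0xFF=78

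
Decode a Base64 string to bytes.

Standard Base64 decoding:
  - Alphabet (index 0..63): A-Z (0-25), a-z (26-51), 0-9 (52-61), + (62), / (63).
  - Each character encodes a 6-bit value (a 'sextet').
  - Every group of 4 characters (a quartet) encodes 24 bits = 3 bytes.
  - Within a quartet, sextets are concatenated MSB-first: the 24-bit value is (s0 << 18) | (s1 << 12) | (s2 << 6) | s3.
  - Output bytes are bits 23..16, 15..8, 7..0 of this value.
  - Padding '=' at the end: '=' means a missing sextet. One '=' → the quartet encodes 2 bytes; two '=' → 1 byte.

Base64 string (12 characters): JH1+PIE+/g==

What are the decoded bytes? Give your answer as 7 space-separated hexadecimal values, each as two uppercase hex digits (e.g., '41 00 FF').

Answer: 24 7D 7E 3C 81 3E FE

Derivation:
After char 0 ('J'=9): chars_in_quartet=1 acc=0x9 bytes_emitted=0
After char 1 ('H'=7): chars_in_quartet=2 acc=0x247 bytes_emitted=0
After char 2 ('1'=53): chars_in_quartet=3 acc=0x91F5 bytes_emitted=0
After char 3 ('+'=62): chars_in_quartet=4 acc=0x247D7E -> emit 24 7D 7E, reset; bytes_emitted=3
After char 4 ('P'=15): chars_in_quartet=1 acc=0xF bytes_emitted=3
After char 5 ('I'=8): chars_in_quartet=2 acc=0x3C8 bytes_emitted=3
After char 6 ('E'=4): chars_in_quartet=3 acc=0xF204 bytes_emitted=3
After char 7 ('+'=62): chars_in_quartet=4 acc=0x3C813E -> emit 3C 81 3E, reset; bytes_emitted=6
After char 8 ('/'=63): chars_in_quartet=1 acc=0x3F bytes_emitted=6
After char 9 ('g'=32): chars_in_quartet=2 acc=0xFE0 bytes_emitted=6
Padding '==': partial quartet acc=0xFE0 -> emit FE; bytes_emitted=7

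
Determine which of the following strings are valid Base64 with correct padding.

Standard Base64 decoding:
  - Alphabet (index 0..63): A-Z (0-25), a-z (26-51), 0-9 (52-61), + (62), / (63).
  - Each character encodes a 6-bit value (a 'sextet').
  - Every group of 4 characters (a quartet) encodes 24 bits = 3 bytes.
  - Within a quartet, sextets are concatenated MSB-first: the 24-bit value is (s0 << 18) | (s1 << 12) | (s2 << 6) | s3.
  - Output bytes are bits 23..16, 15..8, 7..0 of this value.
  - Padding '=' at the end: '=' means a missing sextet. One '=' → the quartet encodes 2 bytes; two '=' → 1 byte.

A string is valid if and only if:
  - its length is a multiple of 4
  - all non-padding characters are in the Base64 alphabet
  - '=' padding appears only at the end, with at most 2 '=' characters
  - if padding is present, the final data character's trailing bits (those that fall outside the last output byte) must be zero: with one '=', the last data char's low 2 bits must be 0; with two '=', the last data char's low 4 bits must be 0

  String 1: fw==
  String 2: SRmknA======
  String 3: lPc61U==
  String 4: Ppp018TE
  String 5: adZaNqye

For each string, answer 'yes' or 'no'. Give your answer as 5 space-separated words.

String 1: 'fw==' → valid
String 2: 'SRmknA======' → invalid (6 pad chars (max 2))
String 3: 'lPc61U==' → invalid (bad trailing bits)
String 4: 'Ppp018TE' → valid
String 5: 'adZaNqye' → valid

Answer: yes no no yes yes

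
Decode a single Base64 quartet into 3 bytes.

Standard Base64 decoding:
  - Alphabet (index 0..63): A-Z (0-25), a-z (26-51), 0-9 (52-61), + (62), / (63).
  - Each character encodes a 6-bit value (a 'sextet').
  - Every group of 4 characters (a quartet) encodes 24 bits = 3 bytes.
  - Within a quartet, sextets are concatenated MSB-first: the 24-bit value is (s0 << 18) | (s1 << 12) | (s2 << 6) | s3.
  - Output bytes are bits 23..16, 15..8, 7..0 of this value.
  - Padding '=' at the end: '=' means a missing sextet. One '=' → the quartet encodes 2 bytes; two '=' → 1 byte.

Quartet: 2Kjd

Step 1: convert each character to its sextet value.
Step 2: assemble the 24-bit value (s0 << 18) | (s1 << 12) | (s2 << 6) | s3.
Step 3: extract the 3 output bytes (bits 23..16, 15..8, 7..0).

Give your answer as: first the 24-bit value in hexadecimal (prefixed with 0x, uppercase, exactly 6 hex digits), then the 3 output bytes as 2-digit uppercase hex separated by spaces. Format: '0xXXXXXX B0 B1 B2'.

Sextets: 2=54, K=10, j=35, d=29
24-bit: (54<<18) | (10<<12) | (35<<6) | 29
      = 0xD80000 | 0x00A000 | 0x0008C0 | 0x00001D
      = 0xD8A8DD
Bytes: (v>>16)&0xFF=D8, (v>>8)&0xFF=A8, v&0xFF=DD

Answer: 0xD8A8DD D8 A8 DD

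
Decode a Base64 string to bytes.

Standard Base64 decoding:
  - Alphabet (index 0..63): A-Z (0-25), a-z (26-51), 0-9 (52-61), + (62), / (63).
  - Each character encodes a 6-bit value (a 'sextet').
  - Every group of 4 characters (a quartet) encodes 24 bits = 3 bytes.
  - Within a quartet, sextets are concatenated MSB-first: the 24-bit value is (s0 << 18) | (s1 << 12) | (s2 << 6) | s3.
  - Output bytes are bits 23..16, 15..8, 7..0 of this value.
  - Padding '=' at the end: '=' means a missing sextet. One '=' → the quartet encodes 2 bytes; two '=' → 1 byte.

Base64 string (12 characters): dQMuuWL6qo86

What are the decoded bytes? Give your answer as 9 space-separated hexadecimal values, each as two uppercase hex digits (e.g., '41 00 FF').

Answer: 75 03 2E B9 62 FA AA 8F 3A

Derivation:
After char 0 ('d'=29): chars_in_quartet=1 acc=0x1D bytes_emitted=0
After char 1 ('Q'=16): chars_in_quartet=2 acc=0x750 bytes_emitted=0
After char 2 ('M'=12): chars_in_quartet=3 acc=0x1D40C bytes_emitted=0
After char 3 ('u'=46): chars_in_quartet=4 acc=0x75032E -> emit 75 03 2E, reset; bytes_emitted=3
After char 4 ('u'=46): chars_in_quartet=1 acc=0x2E bytes_emitted=3
After char 5 ('W'=22): chars_in_quartet=2 acc=0xB96 bytes_emitted=3
After char 6 ('L'=11): chars_in_quartet=3 acc=0x2E58B bytes_emitted=3
After char 7 ('6'=58): chars_in_quartet=4 acc=0xB962FA -> emit B9 62 FA, reset; bytes_emitted=6
After char 8 ('q'=42): chars_in_quartet=1 acc=0x2A bytes_emitted=6
After char 9 ('o'=40): chars_in_quartet=2 acc=0xAA8 bytes_emitted=6
After char 10 ('8'=60): chars_in_quartet=3 acc=0x2AA3C bytes_emitted=6
After char 11 ('6'=58): chars_in_quartet=4 acc=0xAA8F3A -> emit AA 8F 3A, reset; bytes_emitted=9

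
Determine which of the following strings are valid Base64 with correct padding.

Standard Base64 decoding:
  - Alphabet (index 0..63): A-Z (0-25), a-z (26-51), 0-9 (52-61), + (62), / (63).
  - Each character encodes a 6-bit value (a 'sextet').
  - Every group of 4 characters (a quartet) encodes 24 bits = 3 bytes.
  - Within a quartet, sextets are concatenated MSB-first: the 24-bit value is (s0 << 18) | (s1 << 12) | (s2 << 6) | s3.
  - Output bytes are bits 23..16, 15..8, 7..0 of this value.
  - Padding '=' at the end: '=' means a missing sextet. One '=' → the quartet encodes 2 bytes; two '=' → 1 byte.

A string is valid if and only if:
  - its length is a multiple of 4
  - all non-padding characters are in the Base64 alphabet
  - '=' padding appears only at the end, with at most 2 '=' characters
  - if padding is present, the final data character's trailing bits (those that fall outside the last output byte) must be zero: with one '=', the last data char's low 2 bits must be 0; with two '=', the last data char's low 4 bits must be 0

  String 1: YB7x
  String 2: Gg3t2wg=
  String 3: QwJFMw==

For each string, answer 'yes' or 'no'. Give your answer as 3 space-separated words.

String 1: 'YB7x' → valid
String 2: 'Gg3t2wg=' → valid
String 3: 'QwJFMw==' → valid

Answer: yes yes yes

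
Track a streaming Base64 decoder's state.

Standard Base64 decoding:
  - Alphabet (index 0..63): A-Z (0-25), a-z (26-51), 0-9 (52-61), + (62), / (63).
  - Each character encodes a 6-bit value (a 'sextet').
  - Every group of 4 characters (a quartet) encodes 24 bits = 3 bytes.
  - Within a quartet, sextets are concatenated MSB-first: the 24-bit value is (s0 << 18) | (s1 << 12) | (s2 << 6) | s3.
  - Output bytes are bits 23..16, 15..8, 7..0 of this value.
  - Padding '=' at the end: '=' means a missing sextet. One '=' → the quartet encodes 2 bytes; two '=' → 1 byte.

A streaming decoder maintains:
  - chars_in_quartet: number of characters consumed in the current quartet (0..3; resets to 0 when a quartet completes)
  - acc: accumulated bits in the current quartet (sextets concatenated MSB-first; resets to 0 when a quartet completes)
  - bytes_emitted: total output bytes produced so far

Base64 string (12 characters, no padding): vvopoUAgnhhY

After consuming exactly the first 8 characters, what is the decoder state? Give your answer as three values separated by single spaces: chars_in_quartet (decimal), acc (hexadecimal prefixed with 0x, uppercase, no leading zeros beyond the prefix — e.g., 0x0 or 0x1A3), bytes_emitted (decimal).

Answer: 0 0x0 6

Derivation:
After char 0 ('v'=47): chars_in_quartet=1 acc=0x2F bytes_emitted=0
After char 1 ('v'=47): chars_in_quartet=2 acc=0xBEF bytes_emitted=0
After char 2 ('o'=40): chars_in_quartet=3 acc=0x2FBE8 bytes_emitted=0
After char 3 ('p'=41): chars_in_quartet=4 acc=0xBEFA29 -> emit BE FA 29, reset; bytes_emitted=3
After char 4 ('o'=40): chars_in_quartet=1 acc=0x28 bytes_emitted=3
After char 5 ('U'=20): chars_in_quartet=2 acc=0xA14 bytes_emitted=3
After char 6 ('A'=0): chars_in_quartet=3 acc=0x28500 bytes_emitted=3
After char 7 ('g'=32): chars_in_quartet=4 acc=0xA14020 -> emit A1 40 20, reset; bytes_emitted=6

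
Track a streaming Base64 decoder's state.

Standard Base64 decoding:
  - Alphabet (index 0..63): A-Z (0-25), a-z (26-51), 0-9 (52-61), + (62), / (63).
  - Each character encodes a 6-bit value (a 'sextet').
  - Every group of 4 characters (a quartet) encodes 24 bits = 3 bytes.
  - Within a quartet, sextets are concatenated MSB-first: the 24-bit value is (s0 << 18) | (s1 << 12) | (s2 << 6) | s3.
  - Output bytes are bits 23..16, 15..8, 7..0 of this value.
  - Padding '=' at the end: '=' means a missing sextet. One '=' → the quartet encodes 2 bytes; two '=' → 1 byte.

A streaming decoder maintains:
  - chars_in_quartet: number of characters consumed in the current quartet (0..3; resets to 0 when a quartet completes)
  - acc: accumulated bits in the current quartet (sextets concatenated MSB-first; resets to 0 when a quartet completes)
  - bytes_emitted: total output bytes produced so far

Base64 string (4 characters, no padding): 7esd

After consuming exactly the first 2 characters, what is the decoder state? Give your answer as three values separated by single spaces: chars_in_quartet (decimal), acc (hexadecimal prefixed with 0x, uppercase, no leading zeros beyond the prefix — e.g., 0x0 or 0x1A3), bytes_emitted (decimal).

After char 0 ('7'=59): chars_in_quartet=1 acc=0x3B bytes_emitted=0
After char 1 ('e'=30): chars_in_quartet=2 acc=0xEDE bytes_emitted=0

Answer: 2 0xEDE 0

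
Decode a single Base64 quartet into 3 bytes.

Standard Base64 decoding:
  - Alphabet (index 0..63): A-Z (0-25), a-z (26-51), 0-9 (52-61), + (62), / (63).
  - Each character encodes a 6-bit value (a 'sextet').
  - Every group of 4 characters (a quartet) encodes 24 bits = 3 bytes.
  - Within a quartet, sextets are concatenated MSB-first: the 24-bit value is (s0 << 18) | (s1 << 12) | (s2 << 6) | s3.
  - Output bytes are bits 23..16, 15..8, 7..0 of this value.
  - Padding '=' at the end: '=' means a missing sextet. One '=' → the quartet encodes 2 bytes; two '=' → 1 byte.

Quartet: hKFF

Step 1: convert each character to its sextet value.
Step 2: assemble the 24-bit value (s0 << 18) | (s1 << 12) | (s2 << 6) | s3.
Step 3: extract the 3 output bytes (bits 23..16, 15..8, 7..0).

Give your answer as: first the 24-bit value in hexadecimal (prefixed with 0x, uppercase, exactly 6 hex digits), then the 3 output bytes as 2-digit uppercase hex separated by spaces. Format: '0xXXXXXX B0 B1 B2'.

Sextets: h=33, K=10, F=5, F=5
24-bit: (33<<18) | (10<<12) | (5<<6) | 5
      = 0x840000 | 0x00A000 | 0x000140 | 0x000005
      = 0x84A145
Bytes: (v>>16)&0xFF=84, (v>>8)&0xFF=A1, v&0xFF=45

Answer: 0x84A145 84 A1 45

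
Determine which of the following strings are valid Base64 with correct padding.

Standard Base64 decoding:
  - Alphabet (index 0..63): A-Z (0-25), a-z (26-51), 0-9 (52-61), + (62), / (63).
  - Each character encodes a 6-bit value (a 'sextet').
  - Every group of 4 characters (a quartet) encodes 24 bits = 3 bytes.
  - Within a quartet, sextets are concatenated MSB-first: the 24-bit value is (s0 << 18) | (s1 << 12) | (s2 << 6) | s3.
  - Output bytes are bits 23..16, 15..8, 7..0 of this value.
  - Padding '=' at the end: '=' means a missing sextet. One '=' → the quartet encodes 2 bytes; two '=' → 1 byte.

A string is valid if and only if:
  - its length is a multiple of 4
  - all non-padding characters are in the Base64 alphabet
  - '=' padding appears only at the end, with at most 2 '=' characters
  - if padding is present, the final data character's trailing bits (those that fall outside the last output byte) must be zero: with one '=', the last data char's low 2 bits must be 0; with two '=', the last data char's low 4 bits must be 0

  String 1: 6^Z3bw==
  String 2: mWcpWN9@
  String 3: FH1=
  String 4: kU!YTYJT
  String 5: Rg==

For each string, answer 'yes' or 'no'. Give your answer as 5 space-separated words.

Answer: no no no no yes

Derivation:
String 1: '6^Z3bw==' → invalid (bad char(s): ['^'])
String 2: 'mWcpWN9@' → invalid (bad char(s): ['@'])
String 3: 'FH1=' → invalid (bad trailing bits)
String 4: 'kU!YTYJT' → invalid (bad char(s): ['!'])
String 5: 'Rg==' → valid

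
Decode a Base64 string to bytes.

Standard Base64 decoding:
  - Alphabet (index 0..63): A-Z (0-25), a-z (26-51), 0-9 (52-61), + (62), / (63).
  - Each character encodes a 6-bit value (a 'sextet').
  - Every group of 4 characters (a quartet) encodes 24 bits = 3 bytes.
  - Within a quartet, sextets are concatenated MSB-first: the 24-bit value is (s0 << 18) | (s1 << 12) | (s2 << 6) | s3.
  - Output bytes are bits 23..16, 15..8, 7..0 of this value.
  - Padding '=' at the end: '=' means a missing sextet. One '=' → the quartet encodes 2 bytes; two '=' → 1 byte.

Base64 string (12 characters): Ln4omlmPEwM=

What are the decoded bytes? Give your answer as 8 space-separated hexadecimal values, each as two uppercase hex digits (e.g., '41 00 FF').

After char 0 ('L'=11): chars_in_quartet=1 acc=0xB bytes_emitted=0
After char 1 ('n'=39): chars_in_quartet=2 acc=0x2E7 bytes_emitted=0
After char 2 ('4'=56): chars_in_quartet=3 acc=0xB9F8 bytes_emitted=0
After char 3 ('o'=40): chars_in_quartet=4 acc=0x2E7E28 -> emit 2E 7E 28, reset; bytes_emitted=3
After char 4 ('m'=38): chars_in_quartet=1 acc=0x26 bytes_emitted=3
After char 5 ('l'=37): chars_in_quartet=2 acc=0x9A5 bytes_emitted=3
After char 6 ('m'=38): chars_in_quartet=3 acc=0x26966 bytes_emitted=3
After char 7 ('P'=15): chars_in_quartet=4 acc=0x9A598F -> emit 9A 59 8F, reset; bytes_emitted=6
After char 8 ('E'=4): chars_in_quartet=1 acc=0x4 bytes_emitted=6
After char 9 ('w'=48): chars_in_quartet=2 acc=0x130 bytes_emitted=6
After char 10 ('M'=12): chars_in_quartet=3 acc=0x4C0C bytes_emitted=6
Padding '=': partial quartet acc=0x4C0C -> emit 13 03; bytes_emitted=8

Answer: 2E 7E 28 9A 59 8F 13 03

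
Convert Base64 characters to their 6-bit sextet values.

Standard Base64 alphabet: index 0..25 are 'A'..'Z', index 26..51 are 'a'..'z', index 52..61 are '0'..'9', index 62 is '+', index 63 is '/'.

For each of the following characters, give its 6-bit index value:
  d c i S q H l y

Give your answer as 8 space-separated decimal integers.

Answer: 29 28 34 18 42 7 37 50

Derivation:
'd': a..z range, 26 + ord('d') − ord('a') = 29
'c': a..z range, 26 + ord('c') − ord('a') = 28
'i': a..z range, 26 + ord('i') − ord('a') = 34
'S': A..Z range, ord('S') − ord('A') = 18
'q': a..z range, 26 + ord('q') − ord('a') = 42
'H': A..Z range, ord('H') − ord('A') = 7
'l': a..z range, 26 + ord('l') − ord('a') = 37
'y': a..z range, 26 + ord('y') − ord('a') = 50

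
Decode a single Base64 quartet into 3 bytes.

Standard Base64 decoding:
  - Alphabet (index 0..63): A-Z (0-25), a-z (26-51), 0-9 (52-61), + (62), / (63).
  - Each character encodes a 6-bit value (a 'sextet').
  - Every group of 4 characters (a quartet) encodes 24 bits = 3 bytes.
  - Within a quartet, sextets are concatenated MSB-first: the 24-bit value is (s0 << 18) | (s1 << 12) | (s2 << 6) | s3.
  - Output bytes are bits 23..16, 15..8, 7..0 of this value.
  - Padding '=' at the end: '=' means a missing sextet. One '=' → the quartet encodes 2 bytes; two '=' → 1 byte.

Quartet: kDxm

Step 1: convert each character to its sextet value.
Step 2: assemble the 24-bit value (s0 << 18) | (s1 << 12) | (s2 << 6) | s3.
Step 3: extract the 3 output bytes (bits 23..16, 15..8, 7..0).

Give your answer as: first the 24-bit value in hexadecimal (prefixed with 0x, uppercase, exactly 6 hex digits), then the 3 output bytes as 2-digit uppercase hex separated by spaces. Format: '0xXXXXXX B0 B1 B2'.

Answer: 0x903C66 90 3C 66

Derivation:
Sextets: k=36, D=3, x=49, m=38
24-bit: (36<<18) | (3<<12) | (49<<6) | 38
      = 0x900000 | 0x003000 | 0x000C40 | 0x000026
      = 0x903C66
Bytes: (v>>16)&0xFF=90, (v>>8)&0xFF=3C, v&0xFF=66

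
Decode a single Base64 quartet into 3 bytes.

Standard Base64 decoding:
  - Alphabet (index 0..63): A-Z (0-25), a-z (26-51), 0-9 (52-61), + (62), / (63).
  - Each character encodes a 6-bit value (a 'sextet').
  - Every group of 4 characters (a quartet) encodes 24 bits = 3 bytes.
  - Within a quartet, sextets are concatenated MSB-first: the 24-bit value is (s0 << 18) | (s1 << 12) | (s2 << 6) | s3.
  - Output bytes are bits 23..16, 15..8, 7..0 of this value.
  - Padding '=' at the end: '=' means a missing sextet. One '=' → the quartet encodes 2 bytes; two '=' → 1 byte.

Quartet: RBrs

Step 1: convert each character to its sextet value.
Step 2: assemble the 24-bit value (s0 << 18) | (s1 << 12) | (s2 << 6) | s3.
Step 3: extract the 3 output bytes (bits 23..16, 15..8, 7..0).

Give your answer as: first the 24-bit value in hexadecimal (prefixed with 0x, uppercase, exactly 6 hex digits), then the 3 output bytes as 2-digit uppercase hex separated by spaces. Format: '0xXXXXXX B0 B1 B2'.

Answer: 0x441AEC 44 1A EC

Derivation:
Sextets: R=17, B=1, r=43, s=44
24-bit: (17<<18) | (1<<12) | (43<<6) | 44
      = 0x440000 | 0x001000 | 0x000AC0 | 0x00002C
      = 0x441AEC
Bytes: (v>>16)&0xFF=44, (v>>8)&0xFF=1A, v&0xFF=EC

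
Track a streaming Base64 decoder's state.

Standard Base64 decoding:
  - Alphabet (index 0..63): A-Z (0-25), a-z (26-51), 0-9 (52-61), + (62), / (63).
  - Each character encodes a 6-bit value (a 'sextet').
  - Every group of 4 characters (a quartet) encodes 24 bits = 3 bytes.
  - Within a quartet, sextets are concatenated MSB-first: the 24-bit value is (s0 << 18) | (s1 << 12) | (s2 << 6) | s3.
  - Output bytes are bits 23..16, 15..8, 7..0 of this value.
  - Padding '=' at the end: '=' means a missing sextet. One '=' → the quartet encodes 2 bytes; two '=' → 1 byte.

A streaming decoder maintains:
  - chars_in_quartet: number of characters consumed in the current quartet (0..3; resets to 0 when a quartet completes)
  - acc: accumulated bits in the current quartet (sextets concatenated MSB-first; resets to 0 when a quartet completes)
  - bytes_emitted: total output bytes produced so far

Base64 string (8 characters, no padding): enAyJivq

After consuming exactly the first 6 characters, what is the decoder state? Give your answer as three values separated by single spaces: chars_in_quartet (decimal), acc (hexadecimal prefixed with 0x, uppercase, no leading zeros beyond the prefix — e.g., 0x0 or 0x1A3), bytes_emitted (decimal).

After char 0 ('e'=30): chars_in_quartet=1 acc=0x1E bytes_emitted=0
After char 1 ('n'=39): chars_in_quartet=2 acc=0x7A7 bytes_emitted=0
After char 2 ('A'=0): chars_in_quartet=3 acc=0x1E9C0 bytes_emitted=0
After char 3 ('y'=50): chars_in_quartet=4 acc=0x7A7032 -> emit 7A 70 32, reset; bytes_emitted=3
After char 4 ('J'=9): chars_in_quartet=1 acc=0x9 bytes_emitted=3
After char 5 ('i'=34): chars_in_quartet=2 acc=0x262 bytes_emitted=3

Answer: 2 0x262 3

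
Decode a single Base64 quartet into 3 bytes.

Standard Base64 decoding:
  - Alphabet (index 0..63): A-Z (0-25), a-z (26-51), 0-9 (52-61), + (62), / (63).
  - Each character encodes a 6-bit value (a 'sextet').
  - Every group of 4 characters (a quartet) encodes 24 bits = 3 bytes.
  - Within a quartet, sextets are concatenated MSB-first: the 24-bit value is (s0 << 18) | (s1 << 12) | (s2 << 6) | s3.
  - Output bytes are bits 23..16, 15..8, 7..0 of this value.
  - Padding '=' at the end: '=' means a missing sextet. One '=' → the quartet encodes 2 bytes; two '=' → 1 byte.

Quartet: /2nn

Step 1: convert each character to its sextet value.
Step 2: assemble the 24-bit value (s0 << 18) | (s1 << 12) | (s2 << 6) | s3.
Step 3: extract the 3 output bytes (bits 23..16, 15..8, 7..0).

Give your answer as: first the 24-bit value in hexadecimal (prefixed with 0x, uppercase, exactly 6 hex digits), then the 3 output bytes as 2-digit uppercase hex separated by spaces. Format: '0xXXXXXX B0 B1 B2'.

Answer: 0xFF69E7 FF 69 E7

Derivation:
Sextets: /=63, 2=54, n=39, n=39
24-bit: (63<<18) | (54<<12) | (39<<6) | 39
      = 0xFC0000 | 0x036000 | 0x0009C0 | 0x000027
      = 0xFF69E7
Bytes: (v>>16)&0xFF=FF, (v>>8)&0xFF=69, v&0xFF=E7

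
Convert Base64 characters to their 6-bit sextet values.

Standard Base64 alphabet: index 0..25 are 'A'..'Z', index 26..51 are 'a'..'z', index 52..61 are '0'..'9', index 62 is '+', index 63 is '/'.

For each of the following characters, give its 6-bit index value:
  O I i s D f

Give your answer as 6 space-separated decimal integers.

'O': A..Z range, ord('O') − ord('A') = 14
'I': A..Z range, ord('I') − ord('A') = 8
'i': a..z range, 26 + ord('i') − ord('a') = 34
's': a..z range, 26 + ord('s') − ord('a') = 44
'D': A..Z range, ord('D') − ord('A') = 3
'f': a..z range, 26 + ord('f') − ord('a') = 31

Answer: 14 8 34 44 3 31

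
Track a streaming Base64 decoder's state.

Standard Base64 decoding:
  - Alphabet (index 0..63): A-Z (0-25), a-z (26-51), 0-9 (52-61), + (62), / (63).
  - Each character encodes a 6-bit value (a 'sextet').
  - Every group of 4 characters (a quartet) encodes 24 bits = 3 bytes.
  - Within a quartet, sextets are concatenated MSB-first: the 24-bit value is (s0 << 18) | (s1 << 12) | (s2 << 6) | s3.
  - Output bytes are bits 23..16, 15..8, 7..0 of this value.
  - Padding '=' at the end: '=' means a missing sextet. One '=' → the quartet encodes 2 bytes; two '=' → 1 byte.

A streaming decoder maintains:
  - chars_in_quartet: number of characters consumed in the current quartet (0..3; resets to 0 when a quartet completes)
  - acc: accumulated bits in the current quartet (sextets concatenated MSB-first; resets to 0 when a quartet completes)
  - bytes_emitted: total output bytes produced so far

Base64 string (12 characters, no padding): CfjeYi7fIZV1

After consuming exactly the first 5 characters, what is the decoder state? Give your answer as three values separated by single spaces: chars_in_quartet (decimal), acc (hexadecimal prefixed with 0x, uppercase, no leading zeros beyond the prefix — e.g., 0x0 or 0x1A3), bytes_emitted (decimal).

Answer: 1 0x18 3

Derivation:
After char 0 ('C'=2): chars_in_quartet=1 acc=0x2 bytes_emitted=0
After char 1 ('f'=31): chars_in_quartet=2 acc=0x9F bytes_emitted=0
After char 2 ('j'=35): chars_in_quartet=3 acc=0x27E3 bytes_emitted=0
After char 3 ('e'=30): chars_in_quartet=4 acc=0x9F8DE -> emit 09 F8 DE, reset; bytes_emitted=3
After char 4 ('Y'=24): chars_in_quartet=1 acc=0x18 bytes_emitted=3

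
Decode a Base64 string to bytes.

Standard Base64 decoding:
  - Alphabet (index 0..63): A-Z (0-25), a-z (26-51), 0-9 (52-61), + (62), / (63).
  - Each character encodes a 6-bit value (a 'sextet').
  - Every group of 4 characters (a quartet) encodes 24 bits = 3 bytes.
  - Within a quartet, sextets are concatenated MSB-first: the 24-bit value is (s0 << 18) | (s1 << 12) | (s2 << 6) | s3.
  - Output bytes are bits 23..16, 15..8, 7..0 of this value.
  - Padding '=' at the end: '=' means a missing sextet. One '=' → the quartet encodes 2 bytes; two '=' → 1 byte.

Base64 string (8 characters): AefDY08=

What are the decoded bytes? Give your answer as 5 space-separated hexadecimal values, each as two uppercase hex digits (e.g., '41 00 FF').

After char 0 ('A'=0): chars_in_quartet=1 acc=0x0 bytes_emitted=0
After char 1 ('e'=30): chars_in_quartet=2 acc=0x1E bytes_emitted=0
After char 2 ('f'=31): chars_in_quartet=3 acc=0x79F bytes_emitted=0
After char 3 ('D'=3): chars_in_quartet=4 acc=0x1E7C3 -> emit 01 E7 C3, reset; bytes_emitted=3
After char 4 ('Y'=24): chars_in_quartet=1 acc=0x18 bytes_emitted=3
After char 5 ('0'=52): chars_in_quartet=2 acc=0x634 bytes_emitted=3
After char 6 ('8'=60): chars_in_quartet=3 acc=0x18D3C bytes_emitted=3
Padding '=': partial quartet acc=0x18D3C -> emit 63 4F; bytes_emitted=5

Answer: 01 E7 C3 63 4F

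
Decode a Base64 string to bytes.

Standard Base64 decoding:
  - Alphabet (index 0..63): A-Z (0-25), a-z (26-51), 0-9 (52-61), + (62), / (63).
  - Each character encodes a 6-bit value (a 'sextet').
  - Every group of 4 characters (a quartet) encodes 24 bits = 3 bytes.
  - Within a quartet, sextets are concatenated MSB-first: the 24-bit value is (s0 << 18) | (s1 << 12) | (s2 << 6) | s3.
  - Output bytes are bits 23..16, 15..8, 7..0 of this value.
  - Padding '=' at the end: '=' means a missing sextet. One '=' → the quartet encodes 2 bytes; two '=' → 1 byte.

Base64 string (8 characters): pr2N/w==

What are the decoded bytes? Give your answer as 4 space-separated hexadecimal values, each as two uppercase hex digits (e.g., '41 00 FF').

Answer: A6 BD 8D FF

Derivation:
After char 0 ('p'=41): chars_in_quartet=1 acc=0x29 bytes_emitted=0
After char 1 ('r'=43): chars_in_quartet=2 acc=0xA6B bytes_emitted=0
After char 2 ('2'=54): chars_in_quartet=3 acc=0x29AF6 bytes_emitted=0
After char 3 ('N'=13): chars_in_quartet=4 acc=0xA6BD8D -> emit A6 BD 8D, reset; bytes_emitted=3
After char 4 ('/'=63): chars_in_quartet=1 acc=0x3F bytes_emitted=3
After char 5 ('w'=48): chars_in_quartet=2 acc=0xFF0 bytes_emitted=3
Padding '==': partial quartet acc=0xFF0 -> emit FF; bytes_emitted=4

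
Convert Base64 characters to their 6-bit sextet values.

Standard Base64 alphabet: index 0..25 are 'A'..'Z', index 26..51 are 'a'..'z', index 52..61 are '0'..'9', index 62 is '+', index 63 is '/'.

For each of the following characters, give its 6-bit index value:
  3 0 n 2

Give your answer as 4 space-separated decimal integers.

'3': 0..9 range, 52 + ord('3') − ord('0') = 55
'0': 0..9 range, 52 + ord('0') − ord('0') = 52
'n': a..z range, 26 + ord('n') − ord('a') = 39
'2': 0..9 range, 52 + ord('2') − ord('0') = 54

Answer: 55 52 39 54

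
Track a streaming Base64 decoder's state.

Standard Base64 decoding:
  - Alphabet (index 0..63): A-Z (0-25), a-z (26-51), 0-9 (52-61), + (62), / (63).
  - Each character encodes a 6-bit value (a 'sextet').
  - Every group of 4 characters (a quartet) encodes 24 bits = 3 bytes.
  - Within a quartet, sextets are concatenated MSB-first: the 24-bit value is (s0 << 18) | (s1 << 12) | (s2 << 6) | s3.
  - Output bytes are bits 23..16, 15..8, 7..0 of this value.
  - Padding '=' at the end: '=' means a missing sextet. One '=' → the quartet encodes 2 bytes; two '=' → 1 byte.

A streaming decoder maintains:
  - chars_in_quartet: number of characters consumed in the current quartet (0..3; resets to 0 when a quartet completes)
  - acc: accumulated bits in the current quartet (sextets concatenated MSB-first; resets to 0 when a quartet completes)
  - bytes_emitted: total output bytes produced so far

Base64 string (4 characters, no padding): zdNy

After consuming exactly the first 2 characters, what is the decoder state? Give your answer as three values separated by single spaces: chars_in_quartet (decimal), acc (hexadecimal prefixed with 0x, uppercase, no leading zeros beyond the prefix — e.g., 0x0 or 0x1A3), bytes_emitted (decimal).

After char 0 ('z'=51): chars_in_quartet=1 acc=0x33 bytes_emitted=0
After char 1 ('d'=29): chars_in_quartet=2 acc=0xCDD bytes_emitted=0

Answer: 2 0xCDD 0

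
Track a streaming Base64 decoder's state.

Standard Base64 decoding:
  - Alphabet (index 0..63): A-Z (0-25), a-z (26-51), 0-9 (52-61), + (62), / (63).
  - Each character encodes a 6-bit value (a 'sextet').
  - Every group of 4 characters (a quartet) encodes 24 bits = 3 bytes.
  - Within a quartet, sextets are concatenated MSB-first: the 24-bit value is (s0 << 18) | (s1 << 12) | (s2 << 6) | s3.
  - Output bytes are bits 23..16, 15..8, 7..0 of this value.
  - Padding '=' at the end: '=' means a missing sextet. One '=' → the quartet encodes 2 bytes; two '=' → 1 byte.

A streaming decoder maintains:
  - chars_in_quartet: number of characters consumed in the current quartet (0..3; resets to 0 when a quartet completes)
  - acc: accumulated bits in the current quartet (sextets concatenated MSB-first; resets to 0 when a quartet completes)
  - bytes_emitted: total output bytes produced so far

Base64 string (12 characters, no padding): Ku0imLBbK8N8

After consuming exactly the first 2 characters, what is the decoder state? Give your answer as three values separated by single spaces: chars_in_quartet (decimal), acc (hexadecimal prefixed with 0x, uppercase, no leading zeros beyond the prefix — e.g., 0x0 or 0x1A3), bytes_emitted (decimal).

Answer: 2 0x2AE 0

Derivation:
After char 0 ('K'=10): chars_in_quartet=1 acc=0xA bytes_emitted=0
After char 1 ('u'=46): chars_in_quartet=2 acc=0x2AE bytes_emitted=0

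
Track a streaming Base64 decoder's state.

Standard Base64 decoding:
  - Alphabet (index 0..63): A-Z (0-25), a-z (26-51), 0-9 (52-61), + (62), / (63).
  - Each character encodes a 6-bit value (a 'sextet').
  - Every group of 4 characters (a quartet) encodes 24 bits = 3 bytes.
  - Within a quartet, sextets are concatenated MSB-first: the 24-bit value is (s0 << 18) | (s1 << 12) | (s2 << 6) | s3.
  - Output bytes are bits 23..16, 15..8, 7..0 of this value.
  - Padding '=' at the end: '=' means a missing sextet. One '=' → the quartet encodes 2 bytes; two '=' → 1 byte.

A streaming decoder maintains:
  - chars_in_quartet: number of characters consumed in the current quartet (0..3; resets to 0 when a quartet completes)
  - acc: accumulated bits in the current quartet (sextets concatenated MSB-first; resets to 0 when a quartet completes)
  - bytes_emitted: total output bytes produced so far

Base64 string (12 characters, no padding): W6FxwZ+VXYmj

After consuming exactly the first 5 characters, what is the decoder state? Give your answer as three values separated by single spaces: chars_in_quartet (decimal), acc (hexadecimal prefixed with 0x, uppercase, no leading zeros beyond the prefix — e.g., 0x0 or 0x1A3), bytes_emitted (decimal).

After char 0 ('W'=22): chars_in_quartet=1 acc=0x16 bytes_emitted=0
After char 1 ('6'=58): chars_in_quartet=2 acc=0x5BA bytes_emitted=0
After char 2 ('F'=5): chars_in_quartet=3 acc=0x16E85 bytes_emitted=0
After char 3 ('x'=49): chars_in_quartet=4 acc=0x5BA171 -> emit 5B A1 71, reset; bytes_emitted=3
After char 4 ('w'=48): chars_in_quartet=1 acc=0x30 bytes_emitted=3

Answer: 1 0x30 3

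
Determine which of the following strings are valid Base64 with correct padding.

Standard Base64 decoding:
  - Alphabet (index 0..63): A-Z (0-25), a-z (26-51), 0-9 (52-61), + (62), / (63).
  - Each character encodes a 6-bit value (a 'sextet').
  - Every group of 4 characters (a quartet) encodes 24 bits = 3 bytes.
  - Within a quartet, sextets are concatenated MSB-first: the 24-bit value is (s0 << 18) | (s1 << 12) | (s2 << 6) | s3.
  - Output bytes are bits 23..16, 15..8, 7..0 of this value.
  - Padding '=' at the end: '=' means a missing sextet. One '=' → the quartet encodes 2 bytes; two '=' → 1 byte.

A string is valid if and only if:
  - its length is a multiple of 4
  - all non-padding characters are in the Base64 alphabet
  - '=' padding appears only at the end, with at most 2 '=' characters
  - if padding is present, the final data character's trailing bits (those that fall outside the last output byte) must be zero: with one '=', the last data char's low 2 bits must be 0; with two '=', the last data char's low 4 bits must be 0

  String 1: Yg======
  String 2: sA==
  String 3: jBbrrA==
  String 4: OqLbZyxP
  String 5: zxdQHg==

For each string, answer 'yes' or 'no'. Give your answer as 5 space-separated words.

Answer: no yes yes yes yes

Derivation:
String 1: 'Yg======' → invalid (6 pad chars (max 2))
String 2: 'sA==' → valid
String 3: 'jBbrrA==' → valid
String 4: 'OqLbZyxP' → valid
String 5: 'zxdQHg==' → valid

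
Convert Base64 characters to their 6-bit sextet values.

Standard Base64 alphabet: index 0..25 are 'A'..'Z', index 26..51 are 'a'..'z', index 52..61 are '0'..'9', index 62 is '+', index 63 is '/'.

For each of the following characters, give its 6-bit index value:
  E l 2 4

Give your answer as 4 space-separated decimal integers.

'E': A..Z range, ord('E') − ord('A') = 4
'l': a..z range, 26 + ord('l') − ord('a') = 37
'2': 0..9 range, 52 + ord('2') − ord('0') = 54
'4': 0..9 range, 52 + ord('4') − ord('0') = 56

Answer: 4 37 54 56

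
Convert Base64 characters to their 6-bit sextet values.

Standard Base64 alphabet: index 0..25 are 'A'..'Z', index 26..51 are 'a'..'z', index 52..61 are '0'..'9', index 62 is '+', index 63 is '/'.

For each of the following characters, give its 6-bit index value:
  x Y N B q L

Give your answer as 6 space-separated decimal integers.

'x': a..z range, 26 + ord('x') − ord('a') = 49
'Y': A..Z range, ord('Y') − ord('A') = 24
'N': A..Z range, ord('N') − ord('A') = 13
'B': A..Z range, ord('B') − ord('A') = 1
'q': a..z range, 26 + ord('q') − ord('a') = 42
'L': A..Z range, ord('L') − ord('A') = 11

Answer: 49 24 13 1 42 11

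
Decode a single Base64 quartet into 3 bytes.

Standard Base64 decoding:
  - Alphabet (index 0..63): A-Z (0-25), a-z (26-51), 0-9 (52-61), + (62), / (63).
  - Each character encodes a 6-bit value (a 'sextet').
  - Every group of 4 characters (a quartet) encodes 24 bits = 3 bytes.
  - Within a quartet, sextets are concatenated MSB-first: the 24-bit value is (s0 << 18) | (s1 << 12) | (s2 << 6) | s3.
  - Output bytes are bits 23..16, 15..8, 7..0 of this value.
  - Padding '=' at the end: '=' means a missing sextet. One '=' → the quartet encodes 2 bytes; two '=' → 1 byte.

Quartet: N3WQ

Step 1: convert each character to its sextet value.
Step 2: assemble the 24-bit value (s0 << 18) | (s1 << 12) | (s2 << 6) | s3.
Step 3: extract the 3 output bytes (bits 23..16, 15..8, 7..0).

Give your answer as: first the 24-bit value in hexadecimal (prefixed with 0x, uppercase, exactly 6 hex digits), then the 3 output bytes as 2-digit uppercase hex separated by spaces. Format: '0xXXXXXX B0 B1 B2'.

Answer: 0x377590 37 75 90

Derivation:
Sextets: N=13, 3=55, W=22, Q=16
24-bit: (13<<18) | (55<<12) | (22<<6) | 16
      = 0x340000 | 0x037000 | 0x000580 | 0x000010
      = 0x377590
Bytes: (v>>16)&0xFF=37, (v>>8)&0xFF=75, v&0xFF=90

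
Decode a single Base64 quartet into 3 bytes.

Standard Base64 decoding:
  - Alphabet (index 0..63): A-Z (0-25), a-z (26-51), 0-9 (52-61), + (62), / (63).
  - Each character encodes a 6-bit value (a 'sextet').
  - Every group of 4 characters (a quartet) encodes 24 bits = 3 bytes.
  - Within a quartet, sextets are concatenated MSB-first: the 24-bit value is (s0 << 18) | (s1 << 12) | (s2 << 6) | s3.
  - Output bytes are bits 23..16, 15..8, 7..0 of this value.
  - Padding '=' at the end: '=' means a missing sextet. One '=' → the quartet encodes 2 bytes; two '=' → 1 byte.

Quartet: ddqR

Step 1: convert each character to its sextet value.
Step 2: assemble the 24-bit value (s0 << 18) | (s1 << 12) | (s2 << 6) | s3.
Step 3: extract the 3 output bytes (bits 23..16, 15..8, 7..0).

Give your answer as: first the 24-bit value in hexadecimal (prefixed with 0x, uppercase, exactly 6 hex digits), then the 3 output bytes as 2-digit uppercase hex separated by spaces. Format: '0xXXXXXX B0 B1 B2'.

Sextets: d=29, d=29, q=42, R=17
24-bit: (29<<18) | (29<<12) | (42<<6) | 17
      = 0x740000 | 0x01D000 | 0x000A80 | 0x000011
      = 0x75DA91
Bytes: (v>>16)&0xFF=75, (v>>8)&0xFF=DA, v&0xFF=91

Answer: 0x75DA91 75 DA 91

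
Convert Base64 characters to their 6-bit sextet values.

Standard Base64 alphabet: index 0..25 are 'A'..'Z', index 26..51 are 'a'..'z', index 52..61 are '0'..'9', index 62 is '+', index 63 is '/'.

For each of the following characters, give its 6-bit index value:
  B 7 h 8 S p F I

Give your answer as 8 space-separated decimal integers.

'B': A..Z range, ord('B') − ord('A') = 1
'7': 0..9 range, 52 + ord('7') − ord('0') = 59
'h': a..z range, 26 + ord('h') − ord('a') = 33
'8': 0..9 range, 52 + ord('8') − ord('0') = 60
'S': A..Z range, ord('S') − ord('A') = 18
'p': a..z range, 26 + ord('p') − ord('a') = 41
'F': A..Z range, ord('F') − ord('A') = 5
'I': A..Z range, ord('I') − ord('A') = 8

Answer: 1 59 33 60 18 41 5 8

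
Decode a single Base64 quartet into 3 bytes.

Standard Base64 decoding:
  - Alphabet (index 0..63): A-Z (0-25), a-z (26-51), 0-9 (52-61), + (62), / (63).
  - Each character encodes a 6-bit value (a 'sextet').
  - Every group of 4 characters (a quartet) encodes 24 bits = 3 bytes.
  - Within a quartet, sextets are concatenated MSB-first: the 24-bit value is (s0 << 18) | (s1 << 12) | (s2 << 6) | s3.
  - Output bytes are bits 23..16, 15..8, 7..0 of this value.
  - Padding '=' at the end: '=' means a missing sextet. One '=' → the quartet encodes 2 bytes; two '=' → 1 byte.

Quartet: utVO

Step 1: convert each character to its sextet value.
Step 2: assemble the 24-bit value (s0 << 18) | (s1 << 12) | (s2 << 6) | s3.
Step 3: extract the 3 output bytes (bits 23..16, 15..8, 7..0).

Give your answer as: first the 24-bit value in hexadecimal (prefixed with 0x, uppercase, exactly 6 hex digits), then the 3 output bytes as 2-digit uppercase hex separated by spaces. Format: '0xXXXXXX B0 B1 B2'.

Sextets: u=46, t=45, V=21, O=14
24-bit: (46<<18) | (45<<12) | (21<<6) | 14
      = 0xB80000 | 0x02D000 | 0x000540 | 0x00000E
      = 0xBAD54E
Bytes: (v>>16)&0xFF=BA, (v>>8)&0xFF=D5, v&0xFF=4E

Answer: 0xBAD54E BA D5 4E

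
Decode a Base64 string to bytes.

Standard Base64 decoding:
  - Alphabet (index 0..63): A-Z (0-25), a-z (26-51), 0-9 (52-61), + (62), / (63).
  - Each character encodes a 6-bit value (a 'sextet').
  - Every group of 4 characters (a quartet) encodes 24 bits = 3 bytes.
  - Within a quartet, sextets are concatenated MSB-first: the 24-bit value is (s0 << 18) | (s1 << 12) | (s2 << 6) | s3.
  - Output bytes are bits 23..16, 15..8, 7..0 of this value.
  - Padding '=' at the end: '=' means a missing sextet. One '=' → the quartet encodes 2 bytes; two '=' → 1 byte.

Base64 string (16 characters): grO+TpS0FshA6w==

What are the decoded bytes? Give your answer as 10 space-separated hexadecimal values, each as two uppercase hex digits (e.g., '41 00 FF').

After char 0 ('g'=32): chars_in_quartet=1 acc=0x20 bytes_emitted=0
After char 1 ('r'=43): chars_in_quartet=2 acc=0x82B bytes_emitted=0
After char 2 ('O'=14): chars_in_quartet=3 acc=0x20ACE bytes_emitted=0
After char 3 ('+'=62): chars_in_quartet=4 acc=0x82B3BE -> emit 82 B3 BE, reset; bytes_emitted=3
After char 4 ('T'=19): chars_in_quartet=1 acc=0x13 bytes_emitted=3
After char 5 ('p'=41): chars_in_quartet=2 acc=0x4E9 bytes_emitted=3
After char 6 ('S'=18): chars_in_quartet=3 acc=0x13A52 bytes_emitted=3
After char 7 ('0'=52): chars_in_quartet=4 acc=0x4E94B4 -> emit 4E 94 B4, reset; bytes_emitted=6
After char 8 ('F'=5): chars_in_quartet=1 acc=0x5 bytes_emitted=6
After char 9 ('s'=44): chars_in_quartet=2 acc=0x16C bytes_emitted=6
After char 10 ('h'=33): chars_in_quartet=3 acc=0x5B21 bytes_emitted=6
After char 11 ('A'=0): chars_in_quartet=4 acc=0x16C840 -> emit 16 C8 40, reset; bytes_emitted=9
After char 12 ('6'=58): chars_in_quartet=1 acc=0x3A bytes_emitted=9
After char 13 ('w'=48): chars_in_quartet=2 acc=0xEB0 bytes_emitted=9
Padding '==': partial quartet acc=0xEB0 -> emit EB; bytes_emitted=10

Answer: 82 B3 BE 4E 94 B4 16 C8 40 EB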